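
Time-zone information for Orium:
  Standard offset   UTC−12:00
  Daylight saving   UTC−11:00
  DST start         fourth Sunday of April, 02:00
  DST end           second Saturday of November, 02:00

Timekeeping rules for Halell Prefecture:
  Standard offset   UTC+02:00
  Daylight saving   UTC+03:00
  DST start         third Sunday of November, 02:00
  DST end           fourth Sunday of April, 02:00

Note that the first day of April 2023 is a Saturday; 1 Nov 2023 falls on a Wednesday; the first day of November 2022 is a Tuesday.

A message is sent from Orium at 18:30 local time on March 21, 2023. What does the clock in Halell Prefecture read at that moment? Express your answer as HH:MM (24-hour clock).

09:30

1 April 2023 is a Saturday, so the first Sunday is April 2 and the fourth is April 23.
1 November 2023 is a Wednesday, so the first Saturday is November 4 and the second is November 11.
Daylight saving runs 23 April – 11 November; March 21, 2023 is outside that window, so Orium is on standard time at UTC−12:00.
18:30 Orium + 12h = 06:30 UTC (rolling into the next day, 22 March 2023).
1 November 2022 is a Tuesday, so the first Sunday is November 6 and the third is November 20.
1 April 2023 is a Saturday, so the first Sunday is April 2 and the fourth is April 23.
At the standard offset (UTC+02:00), 06:30 UTC + 2h = 08:30 Halell Prefecture standard time.
Daylight saving runs 20 November 2022 – 23 April 2023; the standard-time date in Halell Prefecture, March 22, 2023, is inside that window, so Halell Prefecture is at UTC+03:00.
06:30 UTC + 3h = 09:30 Halell Prefecture.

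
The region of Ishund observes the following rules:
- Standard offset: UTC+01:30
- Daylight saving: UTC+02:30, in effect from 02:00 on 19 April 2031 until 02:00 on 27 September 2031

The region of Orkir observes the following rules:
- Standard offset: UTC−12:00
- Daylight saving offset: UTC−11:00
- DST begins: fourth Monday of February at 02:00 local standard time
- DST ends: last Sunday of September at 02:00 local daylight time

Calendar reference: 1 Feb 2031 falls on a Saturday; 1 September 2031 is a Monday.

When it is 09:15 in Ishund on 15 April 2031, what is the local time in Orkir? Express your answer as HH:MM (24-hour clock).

Daylight saving runs 19 April – 27 September; 15 April 2031 is outside that window, so Ishund is on standard time at UTC+01:30.
09:15 Ishund − 1h30m = 07:45 UTC.
1 February 2031 is a Saturday, so the first Monday is February 3 and the fourth is February 24.
1 September 2031 is a Monday, so Sundays fall on 7, 14, 21, 28; the last is September 28.
At the standard offset (UTC−12:00), 07:45 UTC − 12h = 19:45 Orkir standard time (rolling into the previous day, 14 April 2031).
Daylight saving runs 24 February – 28 September; the standard-time date in Orkir, 14 April 2031, is inside that window, so Orkir is at UTC−11:00.
07:45 UTC − 11h = 20:45 Orkir (rolling into the previous day, 14 April 2031).

20:45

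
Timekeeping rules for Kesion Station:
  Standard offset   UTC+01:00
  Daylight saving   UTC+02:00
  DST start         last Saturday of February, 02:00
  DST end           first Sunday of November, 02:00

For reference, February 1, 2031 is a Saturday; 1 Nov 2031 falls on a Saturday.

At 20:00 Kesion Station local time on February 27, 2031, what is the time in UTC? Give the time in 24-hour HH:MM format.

18:00

1 February 2031 is a Saturday, so Saturdays fall on 1, 8, 15, 22; the last is February 22.
1 November 2031 is a Saturday, so the first Sunday is November 2.
Daylight saving runs 22 February – 2 November; February 27, 2031 is inside that window, so Kesion Station is at UTC+02:00.
20:00 local − 2h = 18:00 UTC.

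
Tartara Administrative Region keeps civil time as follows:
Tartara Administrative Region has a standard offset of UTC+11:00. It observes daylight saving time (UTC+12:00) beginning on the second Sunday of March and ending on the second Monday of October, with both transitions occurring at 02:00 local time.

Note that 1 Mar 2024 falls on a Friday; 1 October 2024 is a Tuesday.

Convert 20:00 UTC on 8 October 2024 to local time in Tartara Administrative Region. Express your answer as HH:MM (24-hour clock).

08:00

1 March 2024 is a Friday, so the first Sunday is March 3 and the second is March 10.
1 October 2024 is a Tuesday, so the first Monday is October 7 and the second is October 14.
At the standard offset (UTC+11:00), 20:00 UTC + 11h = 07:00 Tartara Administrative Region standard time (rolling into the next day, 9 October 2024).
The standard-time date in Tartara Administrative Region, 9 October 2024, falls between 10 March and 14 October, so daylight saving is in effect and Tartara Administrative Region is at UTC+12:00.
20:00 UTC + 12h = 08:00 local (rolling into the next day, 9 October 2024).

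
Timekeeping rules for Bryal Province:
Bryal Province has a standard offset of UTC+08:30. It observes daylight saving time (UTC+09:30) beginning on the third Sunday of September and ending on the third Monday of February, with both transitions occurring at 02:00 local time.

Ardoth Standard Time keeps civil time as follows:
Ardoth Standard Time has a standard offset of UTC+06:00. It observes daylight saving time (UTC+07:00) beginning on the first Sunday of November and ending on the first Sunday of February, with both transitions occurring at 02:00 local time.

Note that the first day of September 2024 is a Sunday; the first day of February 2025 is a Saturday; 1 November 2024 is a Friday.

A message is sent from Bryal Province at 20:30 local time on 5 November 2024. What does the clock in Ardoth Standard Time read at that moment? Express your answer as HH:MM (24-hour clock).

1 September 2024 is a Sunday, so the first Sunday is September 1 and the third is September 15.
1 February 2025 is a Saturday, so the first Monday is February 3 and the third is February 17.
5 November 2024 falls between 15 September 2024 and 17 February 2025, so daylight saving is in effect and Bryal Province is at UTC+09:30.
20:30 Bryal Province − 9h30m = 11:00 UTC.
1 November 2024 is a Friday, so the first Sunday is November 3.
1 February 2025 is a Saturday, so the first Sunday is February 2.
At the standard offset (UTC+06:00), 11:00 UTC + 6h = 17:00 Ardoth Standard Time standard time.
The standard-time date in Ardoth Standard Time, 5 November 2024, falls between 3 November 2024 and 2 February 2025, so daylight saving is in effect and Ardoth Standard Time is at UTC+07:00.
11:00 UTC + 7h = 18:00 Ardoth Standard Time.

18:00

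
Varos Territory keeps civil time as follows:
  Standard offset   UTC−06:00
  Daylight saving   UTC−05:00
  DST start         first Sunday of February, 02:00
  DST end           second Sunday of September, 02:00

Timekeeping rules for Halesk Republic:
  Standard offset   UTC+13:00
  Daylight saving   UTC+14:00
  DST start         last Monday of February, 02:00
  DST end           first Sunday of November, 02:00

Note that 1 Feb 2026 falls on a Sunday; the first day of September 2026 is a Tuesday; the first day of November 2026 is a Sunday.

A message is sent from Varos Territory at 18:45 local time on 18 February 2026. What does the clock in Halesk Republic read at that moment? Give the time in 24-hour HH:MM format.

1 February 2026 is a Sunday, so the first Sunday is February 1.
1 September 2026 is a Tuesday, so the first Sunday is September 6 and the second is September 13.
Daylight saving runs 1 February – 13 September; 18 February 2026 is inside that window, so Varos Territory is at UTC−05:00.
18:45 Varos Territory + 5h = 23:45 UTC.
1 February 2026 is a Sunday, so Mondays fall on 2, 9, 16, 23; the last is February 23.
1 November 2026 is a Sunday, so the first Sunday is November 1.
At the standard offset (UTC+13:00), 23:45 UTC + 13h = 12:45 Halesk Republic standard time (rolling into the next day, 19 February 2026).
The standard-time date in Halesk Republic, 19 February 2026, is outside the daylight-saving period (23 February – 1 November), so Halesk Republic is on standard time, UTC+13:00.
23:45 UTC + 13h = 12:45 Halesk Republic (rolling into the next day, 19 February 2026).

12:45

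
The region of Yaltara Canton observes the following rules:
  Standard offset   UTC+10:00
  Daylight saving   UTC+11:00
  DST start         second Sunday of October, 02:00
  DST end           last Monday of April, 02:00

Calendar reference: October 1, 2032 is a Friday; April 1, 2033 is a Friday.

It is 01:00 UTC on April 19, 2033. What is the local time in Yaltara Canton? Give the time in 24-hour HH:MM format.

1 October 2032 is a Friday, so the first Sunday is October 3 and the second is October 10.
1 April 2033 is a Friday, so Mondays fall on 4, 11, 18, 25; the last is April 25.
At the standard offset (UTC+10:00), 01:00 UTC + 10h = 11:00 Yaltara Canton standard time.
Daylight saving runs 10 October 2032 – 25 April 2033; the standard-time date in Yaltara Canton, April 19, 2033, is inside that window, so Yaltara Canton is at UTC+11:00.
01:00 UTC + 11h = 12:00 local.

12:00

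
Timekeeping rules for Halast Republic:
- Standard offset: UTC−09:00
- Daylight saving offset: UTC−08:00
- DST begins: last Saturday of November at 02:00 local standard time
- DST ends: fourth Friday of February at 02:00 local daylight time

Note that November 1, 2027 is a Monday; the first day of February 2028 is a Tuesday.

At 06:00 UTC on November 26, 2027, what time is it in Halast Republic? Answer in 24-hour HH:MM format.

1 November 2027 is a Monday, so Saturdays fall on 6, 13, 20, 27; the last is November 27.
1 February 2028 is a Tuesday, so the first Friday is February 4 and the fourth is February 25.
At the standard offset (UTC−09:00), 06:00 UTC − 9h = 21:00 Halast Republic standard time (rolling into the previous day, 25 November 2027).
The standard-time date in Halast Republic, November 25, 2027, does not fall between 27 November 2027 and 25 February 2028, so daylight saving is not in effect and Halast Republic is at UTC−09:00.
06:00 UTC − 9h = 21:00 local (rolling into the previous day, 25 November 2027).

21:00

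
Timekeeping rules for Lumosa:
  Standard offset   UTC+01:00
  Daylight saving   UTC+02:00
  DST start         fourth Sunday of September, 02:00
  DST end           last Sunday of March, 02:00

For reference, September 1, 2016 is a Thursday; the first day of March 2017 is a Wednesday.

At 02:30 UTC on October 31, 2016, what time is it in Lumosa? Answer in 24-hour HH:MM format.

1 September 2016 is a Thursday, so the first Sunday is September 4 and the fourth is September 25.
1 March 2017 is a Wednesday, so Sundays fall on 5, 12, 19, 26; the last is March 26.
At the standard offset (UTC+01:00), 02:30 UTC + 1h = 03:30 Lumosa standard time.
Daylight saving runs 25 September 2016 – 26 March 2017; the standard-time date in Lumosa, October 31, 2016, is inside that window, so Lumosa is at UTC+02:00.
02:30 UTC + 2h = 04:30 local.

04:30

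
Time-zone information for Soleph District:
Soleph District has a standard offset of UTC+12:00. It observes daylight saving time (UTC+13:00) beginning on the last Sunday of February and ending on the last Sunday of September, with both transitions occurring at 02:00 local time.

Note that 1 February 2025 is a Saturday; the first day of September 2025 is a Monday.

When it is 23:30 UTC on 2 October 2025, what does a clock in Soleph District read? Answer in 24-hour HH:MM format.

11:30

1 February 2025 is a Saturday, so Sundays fall on 2, 9, 16, 23; the last is February 23.
1 September 2025 is a Monday, so Sundays fall on 7, 14, 21, 28; the last is September 28.
At the standard offset (UTC+12:00), 23:30 UTC + 12h = 11:30 Soleph District standard time (rolling into the next day, 3 October 2025).
The standard-time date in Soleph District, 3 October 2025, does not fall between 23 February and 28 September, so daylight saving is not in effect and Soleph District is at UTC+12:00.
23:30 UTC + 12h = 11:30 local (rolling into the next day, 3 October 2025).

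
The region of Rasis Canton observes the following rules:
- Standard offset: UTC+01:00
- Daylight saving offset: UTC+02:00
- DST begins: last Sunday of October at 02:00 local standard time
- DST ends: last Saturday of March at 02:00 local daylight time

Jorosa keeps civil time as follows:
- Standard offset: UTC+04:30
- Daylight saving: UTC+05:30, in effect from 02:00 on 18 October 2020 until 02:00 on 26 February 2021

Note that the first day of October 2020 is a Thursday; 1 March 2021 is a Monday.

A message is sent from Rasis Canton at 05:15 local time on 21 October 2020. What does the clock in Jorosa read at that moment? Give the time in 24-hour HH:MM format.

09:45

1 October 2020 is a Thursday, so Sundays fall on 4, 11, 18, 25; the last is October 25.
1 March 2021 is a Monday, so Saturdays fall on 6, 13, 20, 27; the last is March 27.
Daylight saving runs 25 October 2020 – 27 March 2021; 21 October 2020 is outside that window, so Rasis Canton is on standard time at UTC+01:00.
05:15 Rasis Canton − 1h = 04:15 UTC.
At the standard offset (UTC+04:30), 04:15 UTC + 4h30m = 08:45 Jorosa standard time.
Daylight saving runs 18 October 2020 – 26 February 2021; the standard-time date in Jorosa, 21 October 2020, is inside that window, so Jorosa is at UTC+05:30.
04:15 UTC + 5h30m = 09:45 Jorosa.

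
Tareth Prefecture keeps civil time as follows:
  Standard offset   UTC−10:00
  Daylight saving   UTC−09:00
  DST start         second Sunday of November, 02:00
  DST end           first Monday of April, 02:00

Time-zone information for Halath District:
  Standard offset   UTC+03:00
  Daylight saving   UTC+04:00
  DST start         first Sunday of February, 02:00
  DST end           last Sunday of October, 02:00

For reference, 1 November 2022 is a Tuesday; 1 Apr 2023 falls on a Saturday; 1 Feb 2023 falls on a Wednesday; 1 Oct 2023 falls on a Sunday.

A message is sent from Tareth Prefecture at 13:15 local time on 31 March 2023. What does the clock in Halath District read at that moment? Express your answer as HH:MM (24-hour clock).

1 November 2022 is a Tuesday, so the first Sunday is November 6 and the second is November 13.
1 April 2023 is a Saturday, so the first Monday is April 3.
Daylight saving runs 13 November 2022 – 3 April 2023; 31 March 2023 is inside that window, so Tareth Prefecture is at UTC−09:00.
13:15 Tareth Prefecture + 9h = 22:15 UTC.
1 February 2023 is a Wednesday, so the first Sunday is February 5.
1 October 2023 is a Sunday, so Sundays fall on 1, 8, 15, 22, 29; the last is October 29.
At the standard offset (UTC+03:00), 22:15 UTC + 3h = 01:15 Halath District standard time (rolling into the next day, 1 April 2023).
Daylight saving runs 5 February – 29 October; the standard-time date in Halath District, 1 April 2023, is inside that window, so Halath District is at UTC+04:00.
22:15 UTC + 4h = 02:15 Halath District (rolling into the next day, 1 April 2023).

02:15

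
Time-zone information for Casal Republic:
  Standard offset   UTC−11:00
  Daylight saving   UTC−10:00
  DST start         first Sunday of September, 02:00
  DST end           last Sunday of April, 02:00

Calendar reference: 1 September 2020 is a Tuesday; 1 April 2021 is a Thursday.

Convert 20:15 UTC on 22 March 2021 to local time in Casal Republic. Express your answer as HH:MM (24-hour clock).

10:15

1 September 2020 is a Tuesday, so the first Sunday is September 6.
1 April 2021 is a Thursday, so Sundays fall on 4, 11, 18, 25; the last is April 25.
At the standard offset (UTC−11:00), 20:15 UTC − 11h = 09:15 Casal Republic standard time.
The standard-time date in Casal Republic, 22 March 2021, falls between 6 September 2020 and 25 April 2021, so daylight saving is in effect and Casal Republic is at UTC−10:00.
20:15 UTC − 10h = 10:15 local.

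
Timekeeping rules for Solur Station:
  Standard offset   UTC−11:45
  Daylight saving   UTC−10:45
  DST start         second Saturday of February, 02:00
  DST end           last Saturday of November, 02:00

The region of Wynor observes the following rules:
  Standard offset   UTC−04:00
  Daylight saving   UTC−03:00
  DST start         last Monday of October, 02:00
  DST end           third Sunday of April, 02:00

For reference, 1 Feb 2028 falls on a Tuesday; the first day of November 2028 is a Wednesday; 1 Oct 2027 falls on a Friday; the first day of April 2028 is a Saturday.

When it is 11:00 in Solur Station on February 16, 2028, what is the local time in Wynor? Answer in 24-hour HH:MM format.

18:45

1 February 2028 is a Tuesday, so the first Saturday is February 5 and the second is February 12.
1 November 2028 is a Wednesday, so Saturdays fall on 4, 11, 18, 25; the last is November 25.
February 16, 2028 falls between 12 February and 25 November, so daylight saving is in effect and Solur Station is at UTC−10:45.
11:00 Solur Station + 10h45m = 21:45 UTC.
1 October 2027 is a Friday, so Mondays fall on 4, 11, 18, 25; the last is October 25.
1 April 2028 is a Saturday, so the first Sunday is April 2 and the third is April 16.
At the standard offset (UTC−04:00), 21:45 UTC − 4h = 17:45 Wynor standard time.
The standard-time date in Wynor, February 16, 2028, lies within the daylight-saving period (25 October 2027 – 16 April 2028), so Wynor is on daylight time, UTC−03:00.
21:45 UTC − 3h = 18:45 Wynor.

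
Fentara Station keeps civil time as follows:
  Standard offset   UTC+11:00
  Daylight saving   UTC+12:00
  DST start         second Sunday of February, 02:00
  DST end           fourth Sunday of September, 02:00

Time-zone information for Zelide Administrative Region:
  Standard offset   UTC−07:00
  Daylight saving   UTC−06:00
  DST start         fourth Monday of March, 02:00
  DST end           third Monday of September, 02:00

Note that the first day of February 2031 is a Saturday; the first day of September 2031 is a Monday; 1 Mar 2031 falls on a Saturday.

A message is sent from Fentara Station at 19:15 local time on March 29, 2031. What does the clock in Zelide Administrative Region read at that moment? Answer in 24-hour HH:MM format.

1 February 2031 is a Saturday, so the first Sunday is February 2 and the second is February 9.
1 September 2031 is a Monday, so the first Sunday is September 7 and the fourth is September 28.
Daylight saving runs 9 February – 28 September; March 29, 2031 is inside that window, so Fentara Station is at UTC+12:00.
19:15 Fentara Station − 12h = 07:15 UTC.
1 March 2031 is a Saturday, so the first Monday is March 3 and the fourth is March 24.
1 September 2031 is a Monday, so the first Monday is September 1 and the third is September 15.
At the standard offset (UTC−07:00), 07:15 UTC − 7h = 00:15 Zelide Administrative Region standard time.
Daylight saving runs 24 March – 15 September; the standard-time date in Zelide Administrative Region, March 29, 2031, is inside that window, so Zelide Administrative Region is at UTC−06:00.
07:15 UTC − 6h = 01:15 Zelide Administrative Region.

01:15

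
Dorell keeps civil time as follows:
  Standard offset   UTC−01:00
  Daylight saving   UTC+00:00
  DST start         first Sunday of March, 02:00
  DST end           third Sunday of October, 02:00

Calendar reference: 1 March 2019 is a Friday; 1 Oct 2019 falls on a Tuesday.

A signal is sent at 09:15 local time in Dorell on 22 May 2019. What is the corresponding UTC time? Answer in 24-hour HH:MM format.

1 March 2019 is a Friday, so the first Sunday is March 3.
1 October 2019 is a Tuesday, so the first Sunday is October 6 and the third is October 20.
22 May 2019 falls between 3 March and 20 October, so daylight saving is in effect and Dorell is at UTC+00:00.
09:15 local − 0h = 09:15 UTC.

09:15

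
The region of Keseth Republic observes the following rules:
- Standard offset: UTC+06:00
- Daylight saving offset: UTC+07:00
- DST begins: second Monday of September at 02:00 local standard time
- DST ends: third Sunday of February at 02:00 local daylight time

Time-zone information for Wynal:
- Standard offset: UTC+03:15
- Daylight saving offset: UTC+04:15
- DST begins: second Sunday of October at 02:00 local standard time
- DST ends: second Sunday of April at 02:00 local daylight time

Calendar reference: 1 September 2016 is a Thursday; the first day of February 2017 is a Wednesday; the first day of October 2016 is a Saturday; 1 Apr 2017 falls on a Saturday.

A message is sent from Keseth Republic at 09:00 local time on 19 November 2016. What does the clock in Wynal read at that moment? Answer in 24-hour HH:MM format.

06:15

1 September 2016 is a Thursday, so the first Monday is September 5 and the second is September 12.
1 February 2017 is a Wednesday, so the first Sunday is February 5 and the third is February 19.
Daylight saving runs 12 September 2016 – 19 February 2017; 19 November 2016 is inside that window, so Keseth Republic is at UTC+07:00.
09:00 Keseth Republic − 7h = 02:00 UTC.
1 October 2016 is a Saturday, so the first Sunday is October 2 and the second is October 9.
1 April 2017 is a Saturday, so the first Sunday is April 2 and the second is April 9.
At the standard offset (UTC+03:15), 02:00 UTC + 3h15m = 05:15 Wynal standard time.
The standard-time date in Wynal, 19 November 2016, falls between 9 October 2016 and 9 April 2017, so daylight saving is in effect and Wynal is at UTC+04:15.
02:00 UTC + 4h15m = 06:15 Wynal.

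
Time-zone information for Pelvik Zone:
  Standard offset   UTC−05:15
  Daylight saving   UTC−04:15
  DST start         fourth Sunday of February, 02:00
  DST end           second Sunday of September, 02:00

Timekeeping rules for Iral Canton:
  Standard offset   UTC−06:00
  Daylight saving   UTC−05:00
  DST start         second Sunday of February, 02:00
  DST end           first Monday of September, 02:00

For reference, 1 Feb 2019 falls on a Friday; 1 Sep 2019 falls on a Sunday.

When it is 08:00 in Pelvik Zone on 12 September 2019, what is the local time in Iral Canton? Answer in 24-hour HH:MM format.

07:15

1 February 2019 is a Friday, so the first Sunday is February 3 and the fourth is February 24.
1 September 2019 is a Sunday, so the first Sunday is September 1 and the second is September 8.
Daylight saving runs 24 February – 8 September; 12 September 2019 is outside that window, so Pelvik Zone is on standard time at UTC−05:15.
08:00 Pelvik Zone + 5h15m = 13:15 UTC.
1 February 2019 is a Friday, so the first Sunday is February 3 and the second is February 10.
1 September 2019 is a Sunday, so the first Monday is September 2.
At the standard offset (UTC−06:00), 13:15 UTC − 6h = 07:15 Iral Canton standard time.
The standard-time date in Iral Canton, 12 September 2019, is outside the daylight-saving period (10 February – 2 September), so Iral Canton is on standard time, UTC−06:00.
13:15 UTC − 6h = 07:15 Iral Canton.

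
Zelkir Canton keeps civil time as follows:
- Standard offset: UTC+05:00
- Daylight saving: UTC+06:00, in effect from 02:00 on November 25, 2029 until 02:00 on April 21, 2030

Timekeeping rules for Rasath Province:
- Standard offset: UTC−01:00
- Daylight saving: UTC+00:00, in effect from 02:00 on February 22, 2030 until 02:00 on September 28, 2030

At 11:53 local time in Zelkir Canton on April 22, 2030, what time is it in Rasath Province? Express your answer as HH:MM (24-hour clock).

April 22, 2030 is outside the daylight-saving period (25 November 2029 – 21 April 2030), so Zelkir Canton is on standard time, UTC+05:00.
11:53 Zelkir Canton − 5h = 06:53 UTC.
At the standard offset (UTC−01:00), 06:53 UTC − 1h = 05:53 Rasath Province standard time.
The standard-time date in Rasath Province, April 22, 2030, lies within the daylight-saving period (22 February – 28 September), so Rasath Province is on daylight time, UTC+00:00.
06:53 UTC + 0h = 06:53 Rasath Province.

06:53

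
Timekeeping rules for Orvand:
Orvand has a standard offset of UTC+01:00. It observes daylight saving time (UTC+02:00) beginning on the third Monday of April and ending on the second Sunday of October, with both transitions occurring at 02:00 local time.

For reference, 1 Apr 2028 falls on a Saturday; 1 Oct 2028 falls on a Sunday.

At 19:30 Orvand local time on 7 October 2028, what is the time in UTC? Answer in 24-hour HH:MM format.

1 April 2028 is a Saturday, so the first Monday is April 3 and the third is April 17.
1 October 2028 is a Sunday, so the first Sunday is October 1 and the second is October 8.
7 October 2028 falls between 17 April and 8 October, so daylight saving is in effect and Orvand is at UTC+02:00.
19:30 local − 2h = 17:30 UTC.

17:30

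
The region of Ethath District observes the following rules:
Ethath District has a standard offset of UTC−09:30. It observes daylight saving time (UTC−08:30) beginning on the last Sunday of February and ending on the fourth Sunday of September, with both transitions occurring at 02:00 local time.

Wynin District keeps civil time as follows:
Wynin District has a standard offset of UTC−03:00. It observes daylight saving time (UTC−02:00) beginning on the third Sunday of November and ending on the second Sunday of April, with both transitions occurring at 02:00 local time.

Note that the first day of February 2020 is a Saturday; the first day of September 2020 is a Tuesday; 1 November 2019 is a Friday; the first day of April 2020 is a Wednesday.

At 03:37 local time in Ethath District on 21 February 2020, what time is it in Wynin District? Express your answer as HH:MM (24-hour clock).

1 February 2020 is a Saturday, so Sundays fall on 2, 9, 16, 23; the last is February 23.
1 September 2020 is a Tuesday, so the first Sunday is September 6 and the fourth is September 27.
21 February 2020 does not fall between 23 February and 27 September, so daylight saving is not in effect and Ethath District is at UTC−09:30.
03:37 Ethath District + 9h30m = 13:07 UTC.
1 November 2019 is a Friday, so the first Sunday is November 3 and the third is November 17.
1 April 2020 is a Wednesday, so the first Sunday is April 5 and the second is April 12.
At the standard offset (UTC−03:00), 13:07 UTC − 3h = 10:07 Wynin District standard time.
The standard-time date in Wynin District, 21 February 2020, lies within the daylight-saving period (17 November 2019 – 12 April 2020), so Wynin District is on daylight time, UTC−02:00.
13:07 UTC − 2h = 11:07 Wynin District.

11:07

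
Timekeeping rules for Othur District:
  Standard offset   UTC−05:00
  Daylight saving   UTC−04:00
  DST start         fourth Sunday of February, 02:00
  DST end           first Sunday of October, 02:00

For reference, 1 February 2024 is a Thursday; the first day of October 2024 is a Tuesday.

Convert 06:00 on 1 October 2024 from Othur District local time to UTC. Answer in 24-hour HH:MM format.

1 February 2024 is a Thursday, so the first Sunday is February 4 and the fourth is February 25.
1 October 2024 is a Tuesday, so the first Sunday is October 6.
1 October 2024 falls between 25 February and 6 October, so daylight saving is in effect and Othur District is at UTC−04:00.
06:00 local + 4h = 10:00 UTC.

10:00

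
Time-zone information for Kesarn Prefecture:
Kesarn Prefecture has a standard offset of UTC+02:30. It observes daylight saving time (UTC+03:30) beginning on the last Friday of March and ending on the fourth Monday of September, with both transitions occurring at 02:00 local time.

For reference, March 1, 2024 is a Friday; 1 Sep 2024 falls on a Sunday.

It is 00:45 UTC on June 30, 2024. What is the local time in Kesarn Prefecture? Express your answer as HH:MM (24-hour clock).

1 March 2024 is a Friday, so Fridays fall on 1, 8, 15, 22, 29; the last is March 29.
1 September 2024 is a Sunday, so the first Monday is September 2 and the fourth is September 23.
At the standard offset (UTC+02:30), 00:45 UTC + 2h30m = 03:15 Kesarn Prefecture standard time.
The standard-time date in Kesarn Prefecture, June 30, 2024, falls between 29 March and 23 September, so daylight saving is in effect and Kesarn Prefecture is at UTC+03:30.
00:45 UTC + 3h30m = 04:15 local.

04:15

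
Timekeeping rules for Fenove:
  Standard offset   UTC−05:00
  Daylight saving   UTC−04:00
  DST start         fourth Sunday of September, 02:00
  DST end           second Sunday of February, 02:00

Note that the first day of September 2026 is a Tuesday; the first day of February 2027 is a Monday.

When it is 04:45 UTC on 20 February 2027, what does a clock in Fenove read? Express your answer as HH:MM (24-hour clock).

23:45

1 September 2026 is a Tuesday, so the first Sunday is September 6 and the fourth is September 27.
1 February 2027 is a Monday, so the first Sunday is February 7 and the second is February 14.
At the standard offset (UTC−05:00), 04:45 UTC − 5h = 23:45 Fenove standard time (rolling into the previous day, 19 February 2027).
The standard-time date in Fenove, 19 February 2027, does not fall between 27 September 2026 and 14 February 2027, so daylight saving is not in effect and Fenove is at UTC−05:00.
04:45 UTC − 5h = 23:45 local (rolling into the previous day, 19 February 2027).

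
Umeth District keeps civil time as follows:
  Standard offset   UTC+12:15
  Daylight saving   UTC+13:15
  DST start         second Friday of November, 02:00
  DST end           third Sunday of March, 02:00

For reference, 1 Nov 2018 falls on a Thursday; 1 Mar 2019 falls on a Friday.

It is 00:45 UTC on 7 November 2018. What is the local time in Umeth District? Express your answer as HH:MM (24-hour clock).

13:00

1 November 2018 is a Thursday, so the first Friday is November 2 and the second is November 9.
1 March 2019 is a Friday, so the first Sunday is March 3 and the third is March 17.
At the standard offset (UTC+12:15), 00:45 UTC + 12h15m = 13:00 Umeth District standard time.
The standard-time date in Umeth District, 7 November 2018, does not fall between 9 November 2018 and 17 March 2019, so daylight saving is not in effect and Umeth District is at UTC+12:15.
00:45 UTC + 12h15m = 13:00 local.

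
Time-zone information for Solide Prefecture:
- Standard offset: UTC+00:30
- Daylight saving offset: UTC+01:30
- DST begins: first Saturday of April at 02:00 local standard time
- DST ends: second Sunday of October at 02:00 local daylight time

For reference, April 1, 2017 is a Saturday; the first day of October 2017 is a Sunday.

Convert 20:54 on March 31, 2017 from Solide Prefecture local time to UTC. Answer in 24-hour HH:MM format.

1 April 2017 is a Saturday, so the first Saturday is April 1.
1 October 2017 is a Sunday, so the first Sunday is October 1 and the second is October 8.
March 31, 2017 is outside the daylight-saving period (1 April – 8 October), so Solide Prefecture is on standard time, UTC+00:30.
20:54 local − 0h30m = 20:24 UTC.

20:24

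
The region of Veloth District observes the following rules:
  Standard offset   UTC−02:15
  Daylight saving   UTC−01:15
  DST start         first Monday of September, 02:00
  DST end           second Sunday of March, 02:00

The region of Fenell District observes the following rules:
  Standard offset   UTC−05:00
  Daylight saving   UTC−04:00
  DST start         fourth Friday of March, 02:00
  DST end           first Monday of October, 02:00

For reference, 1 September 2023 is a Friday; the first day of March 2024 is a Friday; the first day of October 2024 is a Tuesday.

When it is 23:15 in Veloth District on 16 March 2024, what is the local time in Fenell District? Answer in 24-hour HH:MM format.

1 September 2023 is a Friday, so the first Monday is September 4.
1 March 2024 is a Friday, so the first Sunday is March 3 and the second is March 10.
16 March 2024 does not fall between 4 September 2023 and 10 March 2024, so daylight saving is not in effect and Veloth District is at UTC−02:15.
23:15 Veloth District + 2h15m = 01:30 UTC (rolling into the next day, 17 March 2024).
1 March 2024 is a Friday, so the first Friday is March 1 and the fourth is March 22.
1 October 2024 is a Tuesday, so the first Monday is October 7.
At the standard offset (UTC−05:00), 01:30 UTC − 5h = 20:30 Fenell District standard time (rolling into the previous day, 16 March 2024).
The standard-time date in Fenell District, 16 March 2024, does not fall between 22 March and 7 October, so daylight saving is not in effect and Fenell District is at UTC−05:00.
01:30 UTC − 5h = 20:30 Fenell District (rolling into the previous day, 16 March 2024).

20:30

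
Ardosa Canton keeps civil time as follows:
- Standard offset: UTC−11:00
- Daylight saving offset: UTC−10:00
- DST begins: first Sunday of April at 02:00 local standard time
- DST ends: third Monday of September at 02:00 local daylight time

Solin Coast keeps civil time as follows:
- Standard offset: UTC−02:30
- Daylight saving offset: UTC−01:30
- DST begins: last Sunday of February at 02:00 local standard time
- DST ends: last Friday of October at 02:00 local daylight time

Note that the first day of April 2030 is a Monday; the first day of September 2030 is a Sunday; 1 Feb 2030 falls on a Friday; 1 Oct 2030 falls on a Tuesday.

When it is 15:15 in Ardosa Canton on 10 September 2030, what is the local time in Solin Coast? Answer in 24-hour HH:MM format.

23:45

1 April 2030 is a Monday, so the first Sunday is April 7.
1 September 2030 is a Sunday, so the first Monday is September 2 and the third is September 16.
10 September 2030 falls between 7 April and 16 September, so daylight saving is in effect and Ardosa Canton is at UTC−10:00.
15:15 Ardosa Canton + 10h = 01:15 UTC (rolling into the next day, 11 September 2030).
1 February 2030 is a Friday, so Sundays fall on 3, 10, 17, 24; the last is February 24.
1 October 2030 is a Tuesday, so Fridays fall on 4, 11, 18, 25; the last is October 25.
At the standard offset (UTC−02:30), 01:15 UTC − 2h30m = 22:45 Solin Coast standard time (rolling into the previous day, 10 September 2030).
Daylight saving runs 24 February – 25 October; the standard-time date in Solin Coast, 10 September 2030, is inside that window, so Solin Coast is at UTC−01:30.
01:15 UTC − 1h30m = 23:45 Solin Coast (rolling into the previous day, 10 September 2030).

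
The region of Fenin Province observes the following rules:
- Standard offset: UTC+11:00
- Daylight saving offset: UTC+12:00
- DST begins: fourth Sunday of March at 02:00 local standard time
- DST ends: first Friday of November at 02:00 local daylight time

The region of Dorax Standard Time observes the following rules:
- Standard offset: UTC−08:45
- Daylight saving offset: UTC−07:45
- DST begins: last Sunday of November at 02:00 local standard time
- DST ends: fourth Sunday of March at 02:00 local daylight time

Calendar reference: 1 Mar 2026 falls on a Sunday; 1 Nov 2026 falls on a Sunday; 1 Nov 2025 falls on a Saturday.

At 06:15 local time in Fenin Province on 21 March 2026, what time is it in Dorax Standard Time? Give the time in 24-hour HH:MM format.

1 March 2026 is a Sunday, so the first Sunday is March 1 and the fourth is March 22.
1 November 2026 is a Sunday, so the first Friday is November 6.
21 March 2026 does not fall between 22 March and 6 November, so daylight saving is not in effect and Fenin Province is at UTC+11:00.
06:15 Fenin Province − 11h = 19:15 UTC (rolling into the previous day, 20 March 2026).
1 November 2025 is a Saturday, so Sundays fall on 2, 9, 16, 23, 30; the last is November 30.
1 March 2026 is a Sunday, so the first Sunday is March 1 and the fourth is March 22.
At the standard offset (UTC−08:45), 19:15 UTC − 8h45m = 10:30 Dorax Standard Time standard time.
The standard-time date in Dorax Standard Time, 20 March 2026, falls between 30 November 2025 and 22 March 2026, so daylight saving is in effect and Dorax Standard Time is at UTC−07:45.
19:15 UTC − 7h45m = 11:30 Dorax Standard Time.

11:30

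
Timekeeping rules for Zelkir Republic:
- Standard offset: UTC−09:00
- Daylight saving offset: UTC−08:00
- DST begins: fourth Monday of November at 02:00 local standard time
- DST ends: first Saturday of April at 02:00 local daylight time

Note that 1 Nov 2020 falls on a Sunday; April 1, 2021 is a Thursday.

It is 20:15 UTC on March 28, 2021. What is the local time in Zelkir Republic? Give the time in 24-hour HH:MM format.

12:15

1 November 2020 is a Sunday, so the first Monday is November 2 and the fourth is November 23.
1 April 2021 is a Thursday, so the first Saturday is April 3.
At the standard offset (UTC−09:00), 20:15 UTC − 9h = 11:15 Zelkir Republic standard time.
The standard-time date in Zelkir Republic, March 28, 2021, falls between 23 November 2020 and 3 April 2021, so daylight saving is in effect and Zelkir Republic is at UTC−08:00.
20:15 UTC − 8h = 12:15 local.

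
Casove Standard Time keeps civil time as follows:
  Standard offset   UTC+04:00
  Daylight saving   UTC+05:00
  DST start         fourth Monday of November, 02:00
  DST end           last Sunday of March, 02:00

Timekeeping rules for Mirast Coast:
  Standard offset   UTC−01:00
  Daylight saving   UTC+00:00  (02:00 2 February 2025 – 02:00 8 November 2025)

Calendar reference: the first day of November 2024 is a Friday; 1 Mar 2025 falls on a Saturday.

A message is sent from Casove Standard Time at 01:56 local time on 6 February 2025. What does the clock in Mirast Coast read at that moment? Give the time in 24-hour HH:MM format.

1 November 2024 is a Friday, so the first Monday is November 4 and the fourth is November 25.
1 March 2025 is a Saturday, so Sundays fall on 2, 9, 16, 23, 30; the last is March 30.
6 February 2025 lies within the daylight-saving period (25 November 2024 – 30 March 2025), so Casove Standard Time is on daylight time, UTC+05:00.
01:56 Casove Standard Time − 5h = 20:56 UTC (rolling into the previous day, 5 February 2025).
At the standard offset (UTC−01:00), 20:56 UTC − 1h = 19:56 Mirast Coast standard time.
Daylight saving runs 2 February – 8 November; the standard-time date in Mirast Coast, 5 February 2025, is inside that window, so Mirast Coast is at UTC+00:00.
20:56 UTC + 0h = 20:56 Mirast Coast.

20:56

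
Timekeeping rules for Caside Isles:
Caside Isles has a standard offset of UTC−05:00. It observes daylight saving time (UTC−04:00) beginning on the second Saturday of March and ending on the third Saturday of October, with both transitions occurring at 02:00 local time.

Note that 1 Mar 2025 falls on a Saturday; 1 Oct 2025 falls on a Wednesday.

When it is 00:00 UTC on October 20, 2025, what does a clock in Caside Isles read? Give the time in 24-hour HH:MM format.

19:00

1 March 2025 is a Saturday, so the first Saturday is March 1 and the second is March 8.
1 October 2025 is a Wednesday, so the first Saturday is October 4 and the third is October 18.
At the standard offset (UTC−05:00), 00:00 UTC − 5h = 19:00 Caside Isles standard time (rolling into the previous day, 19 October 2025).
Daylight saving runs 8 March – 18 October; the standard-time date in Caside Isles, October 19, 2025, is outside that window, so Caside Isles is on standard time at UTC−05:00.
00:00 UTC − 5h = 19:00 local (rolling into the previous day, 19 October 2025).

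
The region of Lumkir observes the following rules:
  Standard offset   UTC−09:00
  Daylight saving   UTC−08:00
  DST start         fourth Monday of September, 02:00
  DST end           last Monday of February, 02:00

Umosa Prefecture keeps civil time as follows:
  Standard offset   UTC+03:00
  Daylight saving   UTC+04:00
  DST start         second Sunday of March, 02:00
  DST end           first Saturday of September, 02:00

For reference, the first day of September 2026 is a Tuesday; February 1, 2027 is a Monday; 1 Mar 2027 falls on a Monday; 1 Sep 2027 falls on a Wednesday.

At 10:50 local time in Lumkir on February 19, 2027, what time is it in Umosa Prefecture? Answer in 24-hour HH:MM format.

21:50

1 September 2026 is a Tuesday, so the first Monday is September 7 and the fourth is September 28.
1 February 2027 is a Monday, so Mondays fall on 1, 8, 15, 22; the last is February 22.
February 19, 2027 lies within the daylight-saving period (28 September 2026 – 22 February 2027), so Lumkir is on daylight time, UTC−08:00.
10:50 Lumkir + 8h = 18:50 UTC.
1 March 2027 is a Monday, so the first Sunday is March 7 and the second is March 14.
1 September 2027 is a Wednesday, so the first Saturday is September 4.
At the standard offset (UTC+03:00), 18:50 UTC + 3h = 21:50 Umosa Prefecture standard time.
The standard-time date in Umosa Prefecture, February 19, 2027, does not fall between 14 March and 4 September, so daylight saving is not in effect and Umosa Prefecture is at UTC+03:00.
18:50 UTC + 3h = 21:50 Umosa Prefecture.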